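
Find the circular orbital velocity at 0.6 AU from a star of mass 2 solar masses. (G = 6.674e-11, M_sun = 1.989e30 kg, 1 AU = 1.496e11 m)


v = sqrt(GM/r) = sqrt(6.674e-11 * 3.978e+30 / 8.976e+10) = 54385.6181

54385.6181 m/s


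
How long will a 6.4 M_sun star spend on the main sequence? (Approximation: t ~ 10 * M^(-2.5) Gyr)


t = 10 * M^(-2.5) = 10 * 6.4^(-2.5) = 0.0965

0.0965 Gyr


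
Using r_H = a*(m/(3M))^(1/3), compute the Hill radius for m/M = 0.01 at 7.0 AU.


r_H = a * (m/3M)^(1/3) = 7.0 * (0.01/3)^(1/3) = 1.0457

1.0457 AU


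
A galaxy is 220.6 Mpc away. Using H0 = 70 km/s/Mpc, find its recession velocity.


v = H0 * d = 70 * 220.6 = 15442.0

15442.0 km/s


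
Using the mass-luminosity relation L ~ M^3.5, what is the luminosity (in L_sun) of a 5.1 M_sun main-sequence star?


L/L_sun = (M/M_sun)^3.5 = 5.1^3.5 = 299.5681

299.5681 L_sun


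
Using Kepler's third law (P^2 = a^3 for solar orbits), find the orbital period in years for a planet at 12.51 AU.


P = a^(3/2) = 12.51^1.5 = 44.2472

44.2472 years


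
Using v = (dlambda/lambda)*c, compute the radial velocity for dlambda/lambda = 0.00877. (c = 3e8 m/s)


v = (dlambda/lambda) * c = 0.00877 * 3e8 = 2.631e+06

2.631e+06 m/s


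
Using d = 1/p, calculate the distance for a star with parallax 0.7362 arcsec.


d = 1/p = 1/0.7362 = 1.3583

1.3583 pc


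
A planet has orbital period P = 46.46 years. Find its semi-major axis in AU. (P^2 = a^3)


a = P^(2/3) = 46.46^(2/3) = 12.9237

12.9237 AU


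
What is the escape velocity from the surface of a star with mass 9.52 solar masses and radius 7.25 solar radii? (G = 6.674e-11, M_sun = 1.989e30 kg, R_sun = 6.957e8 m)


M = 9.52 * 1.989e30 kg = 1.893528e+31 kg; R = 7.25 * 6.957e8 m = 5.043825e+09 m. v_esc = sqrt(2GM/R) = sqrt(2 * 6.674e-11 * 1.893528e+31 / 5.043825e+09) = 707887.0375

707887.0375 m/s


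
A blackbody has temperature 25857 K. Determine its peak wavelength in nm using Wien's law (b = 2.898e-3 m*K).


lam_max = b / T = 2.898e-3 / 25857 = 1.121e-07 m = 112.078 nm

112.078 nm


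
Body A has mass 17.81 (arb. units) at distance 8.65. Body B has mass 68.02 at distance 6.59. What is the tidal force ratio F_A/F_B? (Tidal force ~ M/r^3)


Ratio = (M1/r1^3) / (M2/r2^3) = (17.81/8.65^3) / (68.02/6.59^3) = 0.1158

0.1158


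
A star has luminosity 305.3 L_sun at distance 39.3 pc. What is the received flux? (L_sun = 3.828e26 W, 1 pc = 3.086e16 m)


F = L / (4*pi*d^2) = 1.169e+29 / (4*pi*(1.213e+18)^2) = 6.323e-09

6.323e-09 W/m^2


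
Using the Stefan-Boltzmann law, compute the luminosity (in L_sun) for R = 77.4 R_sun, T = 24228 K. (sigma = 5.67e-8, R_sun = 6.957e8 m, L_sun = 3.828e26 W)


R = 77.4 * 6.957e8 m = 5.384718e+10 m. L = 4*pi*R^2*sigma*T^4 = 4*pi*(5.384718e+10)^2 * 5.67e-8 * 24228^4 = 7.118510188e+32 W. L/L_sun = 7.118510188e+32 / 3.828e26 = 1.860e+06

1.860e+06 L_sun


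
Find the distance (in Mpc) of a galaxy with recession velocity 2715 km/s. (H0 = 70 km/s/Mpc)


d = v / H0 = 2715 / 70 = 38.7857

38.7857 Mpc


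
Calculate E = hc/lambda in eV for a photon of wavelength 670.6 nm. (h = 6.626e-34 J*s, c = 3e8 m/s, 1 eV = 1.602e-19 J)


E = hc/lambda = 6.626e-34 * 3e8 / 6.706e-07 = 2.964e-19 J = 1.8503 eV

1.8503 eV


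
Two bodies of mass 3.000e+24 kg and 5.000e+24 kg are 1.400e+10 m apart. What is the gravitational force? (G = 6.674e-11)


F = G*m1*m2/r^2 = 6.674e-11 * 3.000e+24 * 5.000e+24 / (1.400e+10)^2 = 6.674e-11 * 1.500e+49 / 1.960e+20 = 5.108e+18

5.108e+18 N


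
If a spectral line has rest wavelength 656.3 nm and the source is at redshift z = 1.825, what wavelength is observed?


lam_obs = lam_emit * (1 + z) = 656.3 * (1 + 1.825) = 1854.0475

1854.0475 nm


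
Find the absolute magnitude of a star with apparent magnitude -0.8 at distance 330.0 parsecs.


M = m - 5*log10(d) + 5 = -0.8 - 5*log10(330.0) + 5 = -8.3926

-8.3926


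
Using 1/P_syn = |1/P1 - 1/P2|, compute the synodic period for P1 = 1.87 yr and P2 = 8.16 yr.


1/P_syn = |1/P1 - 1/P2| = |1/1.87 - 1/8.16| => P_syn = 2.4259

2.4259 years


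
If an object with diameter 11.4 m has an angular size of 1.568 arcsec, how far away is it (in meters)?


D = size / theta_rad, theta_rad = 1.568 * pi/(180*3600) = 7.602e-06, D = 1.500e+06

1.500e+06 m


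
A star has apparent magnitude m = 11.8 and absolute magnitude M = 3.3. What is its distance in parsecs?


d = 10^((m - M + 5)/5) = 10^((11.8 - 3.3 + 5)/5) = 501.1872

501.1872 pc


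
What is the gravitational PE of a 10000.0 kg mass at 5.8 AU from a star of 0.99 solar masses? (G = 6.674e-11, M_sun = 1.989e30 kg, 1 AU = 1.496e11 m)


M = 0.99 * 1.989e30 kg = 1.96911e+30 kg; r = 5.8 AU * 1.496e11 m/AU = 8.6768e+11 m. U = -GM*m/r = -(6.674e-11 * 1.96911e+30 * 10000.0) / 8.6768e+11 = -1.515e+12

-1.515e+12 J


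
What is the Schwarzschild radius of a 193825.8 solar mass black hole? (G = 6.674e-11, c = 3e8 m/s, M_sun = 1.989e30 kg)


M = 193825.8 * 1.989e30 kg = 3.855195162e+35 kg. rs = 2GM/c^2 = 2 * 6.674e-11 * 3.855195162e+35 / (3e8)^2 = 5.718e+08

5.718e+08 m


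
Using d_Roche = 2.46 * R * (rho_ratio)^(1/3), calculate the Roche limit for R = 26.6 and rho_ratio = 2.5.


d_Roche = 2.46 * 26.6 * 2.5^(1/3) = 88.8103

88.8103


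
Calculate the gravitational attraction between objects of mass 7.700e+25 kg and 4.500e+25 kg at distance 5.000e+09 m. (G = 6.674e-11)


F = G*m1*m2/r^2 = 6.674e-11 * 7.700e+25 * 4.500e+25 / (5.000e+09)^2 = 6.674e-11 * 3.465e+51 / 2.500e+19 = 9.250e+21

9.250e+21 N


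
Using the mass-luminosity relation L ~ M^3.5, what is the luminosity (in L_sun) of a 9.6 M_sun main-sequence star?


L/L_sun = (M/M_sun)^3.5 = 9.6^3.5 = 2741.2542

2741.2542 L_sun


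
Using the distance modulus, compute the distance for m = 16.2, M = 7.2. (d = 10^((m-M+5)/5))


d = 10^((m - M + 5)/5) = 10^((16.2 - 7.2 + 5)/5) = 630.9573

630.9573 pc


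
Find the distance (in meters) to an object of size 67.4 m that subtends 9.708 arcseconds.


D = size / theta_rad, theta_rad = 9.708 * pi/(180*3600) = 4.707e-05, D = 1.432e+06

1.432e+06 m


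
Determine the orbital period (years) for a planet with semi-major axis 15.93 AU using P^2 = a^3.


P = a^(3/2) = 15.93^1.5 = 63.5805

63.5805 years


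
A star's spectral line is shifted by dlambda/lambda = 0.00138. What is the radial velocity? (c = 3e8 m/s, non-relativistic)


v = (dlambda/lambda) * c = 0.00138 * 3e8 = 414000.0

414000.0 m/s


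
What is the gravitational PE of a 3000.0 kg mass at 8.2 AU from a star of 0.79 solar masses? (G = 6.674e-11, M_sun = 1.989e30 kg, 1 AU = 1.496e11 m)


M = 0.79 * 1.989e30 kg = 1.57131e+30 kg; r = 8.2 AU * 1.496e11 m/AU = 1.22672e+12 m. U = -GM*m/r = -(6.674e-11 * 1.57131e+30 * 3000.0) / 1.22672e+12 = -2.565e+11

-2.565e+11 J


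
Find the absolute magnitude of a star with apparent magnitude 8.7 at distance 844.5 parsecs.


M = m - 5*log10(d) + 5 = 8.7 - 5*log10(844.5) + 5 = -0.933

-0.933


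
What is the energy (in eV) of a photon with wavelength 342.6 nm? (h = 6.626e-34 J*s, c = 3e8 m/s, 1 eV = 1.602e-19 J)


E = hc/lambda = 6.626e-34 * 3e8 / 3.426e-07 = 5.802e-19 J = 3.6218 eV

3.6218 eV


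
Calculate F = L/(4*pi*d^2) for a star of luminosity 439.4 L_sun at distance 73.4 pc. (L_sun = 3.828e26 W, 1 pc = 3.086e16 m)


F = L / (4*pi*d^2) = 1.682e+29 / (4*pi*(2.265e+18)^2) = 2.609e-09

2.609e-09 W/m^2


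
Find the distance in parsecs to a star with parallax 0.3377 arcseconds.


d = 1/p = 1/0.3377 = 2.9612

2.9612 pc


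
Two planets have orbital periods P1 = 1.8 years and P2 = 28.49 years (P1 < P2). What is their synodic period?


1/P_syn = |1/P1 - 1/P2| = |1/1.8 - 1/28.49| => P_syn = 1.9214

1.9214 years


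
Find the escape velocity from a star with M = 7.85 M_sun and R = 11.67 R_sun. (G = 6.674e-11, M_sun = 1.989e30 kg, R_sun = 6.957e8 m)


M = 7.85 * 1.989e30 kg = 1.561365e+31 kg; R = 11.67 * 6.957e8 m = 8.118819e+09 m. v_esc = sqrt(2GM/R) = sqrt(2 * 6.674e-11 * 1.561365e+31 / 8.118819e+09) = 506656.8156

506656.8156 m/s


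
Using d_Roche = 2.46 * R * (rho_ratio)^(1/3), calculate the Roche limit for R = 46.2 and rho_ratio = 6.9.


d_Roche = 2.46 * 46.2 * 6.9^(1/3) = 216.3682

216.3682


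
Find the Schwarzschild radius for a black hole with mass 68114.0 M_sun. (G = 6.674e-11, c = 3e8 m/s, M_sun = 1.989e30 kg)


M = 68114.0 * 1.989e30 kg = 1.35478746e+35 kg. rs = 2GM/c^2 = 2 * 6.674e-11 * 1.35478746e+35 / (3e8)^2 = 2.009e+08

2.009e+08 m


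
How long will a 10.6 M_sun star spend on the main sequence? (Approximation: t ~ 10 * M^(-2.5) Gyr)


t = 10 * M^(-2.5) = 10 * 10.6^(-2.5) = 0.0273

0.0273 Gyr


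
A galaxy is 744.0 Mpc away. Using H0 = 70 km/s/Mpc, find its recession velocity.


v = H0 * d = 70 * 744.0 = 52080.0

52080.0 km/s


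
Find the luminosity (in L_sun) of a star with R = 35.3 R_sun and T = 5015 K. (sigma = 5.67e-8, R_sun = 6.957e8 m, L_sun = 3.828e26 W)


R = 35.3 * 6.957e8 m = 2.455821e+10 m. L = 4*pi*R^2*sigma*T^4 = 4*pi*(2.455821e+10)^2 * 5.67e-8 * 5015^4 = 2.718129161e+29 W. L/L_sun = 2.718129161e+29 / 3.828e26 = 710.0651

710.0651 L_sun


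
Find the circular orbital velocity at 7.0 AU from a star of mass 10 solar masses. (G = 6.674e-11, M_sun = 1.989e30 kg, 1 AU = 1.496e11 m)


v = sqrt(GM/r) = sqrt(6.674e-11 * 1.989e+31 / 1.047e+12) = 35603.7445

35603.7445 m/s


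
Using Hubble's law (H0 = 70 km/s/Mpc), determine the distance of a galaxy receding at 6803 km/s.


d = v / H0 = 6803 / 70 = 97.1857

97.1857 Mpc


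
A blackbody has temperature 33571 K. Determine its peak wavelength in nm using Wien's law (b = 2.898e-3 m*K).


lam_max = b / T = 2.898e-3 / 33571 = 8.632e-08 m = 86.3245 nm

86.3245 nm


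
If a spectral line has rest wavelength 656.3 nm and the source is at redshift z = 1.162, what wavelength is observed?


lam_obs = lam_emit * (1 + z) = 656.3 * (1 + 1.162) = 1418.9206

1418.9206 nm


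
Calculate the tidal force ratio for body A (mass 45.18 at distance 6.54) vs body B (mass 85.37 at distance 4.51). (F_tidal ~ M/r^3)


Ratio = (M1/r1^3) / (M2/r2^3) = (45.18/6.54^3) / (85.37/4.51^3) = 0.1736

0.1736


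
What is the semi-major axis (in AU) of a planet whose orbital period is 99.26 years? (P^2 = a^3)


a = P^(2/3) = 99.26^(2/3) = 21.4379

21.4379 AU


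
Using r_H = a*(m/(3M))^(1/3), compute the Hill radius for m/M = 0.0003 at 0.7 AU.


r_H = a * (m/3M)^(1/3) = 0.7 * (0.0003/3)^(1/3) = 0.0325

0.0325 AU


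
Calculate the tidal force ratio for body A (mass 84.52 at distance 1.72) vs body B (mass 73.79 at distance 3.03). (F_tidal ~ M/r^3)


Ratio = (M1/r1^3) / (M2/r2^3) = (84.52/1.72^3) / (73.79/3.03^3) = 6.2619

6.2619


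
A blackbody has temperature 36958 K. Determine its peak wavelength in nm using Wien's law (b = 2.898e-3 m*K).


lam_max = b / T = 2.898e-3 / 36958 = 7.841e-08 m = 78.4133 nm

78.4133 nm


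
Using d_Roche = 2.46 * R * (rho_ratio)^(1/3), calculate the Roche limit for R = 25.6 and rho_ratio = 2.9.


d_Roche = 2.46 * 25.6 * 2.9^(1/3) = 89.8065

89.8065


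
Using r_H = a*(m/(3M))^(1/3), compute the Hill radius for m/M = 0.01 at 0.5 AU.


r_H = a * (m/3M)^(1/3) = 0.5 * (0.01/3)^(1/3) = 0.0747

0.0747 AU


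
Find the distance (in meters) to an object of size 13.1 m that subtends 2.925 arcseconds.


D = size / theta_rad, theta_rad = 2.925 * pi/(180*3600) = 1.418e-05, D = 923784.2605

923784.2605 m


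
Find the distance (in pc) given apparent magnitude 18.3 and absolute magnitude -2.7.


d = 10^((m - M + 5)/5) = 10^((18.3 - -2.7 + 5)/5) = 158489.3192

158489.3192 pc


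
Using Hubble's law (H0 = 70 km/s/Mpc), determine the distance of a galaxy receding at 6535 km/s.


d = v / H0 = 6535 / 70 = 93.3571

93.3571 Mpc


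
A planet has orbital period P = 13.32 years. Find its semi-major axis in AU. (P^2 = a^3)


a = P^(2/3) = 13.32^(2/3) = 5.6191

5.6191 AU


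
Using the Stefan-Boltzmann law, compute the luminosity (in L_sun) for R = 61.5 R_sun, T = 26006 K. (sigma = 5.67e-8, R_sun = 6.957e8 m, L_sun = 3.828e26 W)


R = 61.5 * 6.957e8 m = 4.278555e+10 m. L = 4*pi*R^2*sigma*T^4 = 4*pi*(4.278555e+10)^2 * 5.67e-8 * 26006^4 = 5.965974518e+32 W. L/L_sun = 5.965974518e+32 / 3.828e26 = 1.559e+06

1.559e+06 L_sun


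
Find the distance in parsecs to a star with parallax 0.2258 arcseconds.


d = 1/p = 1/0.2258 = 4.4287

4.4287 pc


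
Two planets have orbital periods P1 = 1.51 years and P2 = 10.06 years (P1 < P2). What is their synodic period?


1/P_syn = |1/P1 - 1/P2| = |1/1.51 - 1/10.06| => P_syn = 1.7767

1.7767 years


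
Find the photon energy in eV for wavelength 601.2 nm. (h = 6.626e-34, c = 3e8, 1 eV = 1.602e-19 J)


E = hc/lambda = 6.626e-34 * 3e8 / 6.012e-07 = 3.306e-19 J = 2.0639 eV

2.0639 eV


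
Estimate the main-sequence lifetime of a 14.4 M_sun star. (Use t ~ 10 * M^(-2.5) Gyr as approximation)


t = 10 * M^(-2.5) = 10 * 14.4^(-2.5) = 0.0127

0.0127 Gyr


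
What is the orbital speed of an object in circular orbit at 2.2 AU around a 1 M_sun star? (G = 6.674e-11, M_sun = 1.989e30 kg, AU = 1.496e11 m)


v = sqrt(GM/r) = sqrt(6.674e-11 * 1.989e+30 / 3.291e+11) = 20083.2205

20083.2205 m/s


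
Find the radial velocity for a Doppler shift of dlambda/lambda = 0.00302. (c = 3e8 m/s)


v = (dlambda/lambda) * c = 0.00302 * 3e8 = 906000.0

906000.0 m/s


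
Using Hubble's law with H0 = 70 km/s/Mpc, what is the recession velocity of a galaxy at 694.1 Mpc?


v = H0 * d = 70 * 694.1 = 48587.0

48587.0 km/s


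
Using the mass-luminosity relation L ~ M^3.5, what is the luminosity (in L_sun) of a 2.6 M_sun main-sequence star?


L/L_sun = (M/M_sun)^3.5 = 2.6^3.5 = 28.3404

28.3404 L_sun


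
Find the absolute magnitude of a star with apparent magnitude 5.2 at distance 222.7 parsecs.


M = m - 5*log10(d) + 5 = 5.2 - 5*log10(222.7) + 5 = -1.5386

-1.5386


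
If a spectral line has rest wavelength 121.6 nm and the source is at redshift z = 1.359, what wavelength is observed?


lam_obs = lam_emit * (1 + z) = 121.6 * (1 + 1.359) = 286.8544

286.8544 nm


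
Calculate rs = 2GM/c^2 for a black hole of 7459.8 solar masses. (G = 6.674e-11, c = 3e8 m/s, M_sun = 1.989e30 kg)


M = 7459.8 * 1.989e30 kg = 1.48375422e+34 kg. rs = 2GM/c^2 = 2 * 6.674e-11 * 1.48375422e+34 / (3e8)^2 = 2.201e+07

2.201e+07 m


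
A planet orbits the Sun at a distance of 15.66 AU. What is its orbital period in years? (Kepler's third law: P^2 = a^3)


P = a^(3/2) = 15.66^1.5 = 61.9709

61.9709 years


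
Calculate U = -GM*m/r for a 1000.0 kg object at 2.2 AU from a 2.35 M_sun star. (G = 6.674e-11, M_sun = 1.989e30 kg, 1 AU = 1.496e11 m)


M = 2.35 * 1.989e30 kg = 4.67415e+30 kg; r = 2.2 AU * 1.496e11 m/AU = 3.2912e+11 m. U = -GM*m/r = -(6.674e-11 * 4.67415e+30 * 1000.0) / 3.2912e+11 = -9.478e+11

-9.478e+11 J


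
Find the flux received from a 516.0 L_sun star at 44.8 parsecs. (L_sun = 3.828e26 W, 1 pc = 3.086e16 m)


F = L / (4*pi*d^2) = 1.975e+29 / (4*pi*(1.383e+18)^2) = 8.224e-09

8.224e-09 W/m^2


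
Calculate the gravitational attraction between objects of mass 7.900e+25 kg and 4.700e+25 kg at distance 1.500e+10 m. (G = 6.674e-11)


F = G*m1*m2/r^2 = 6.674e-11 * 7.900e+25 * 4.700e+25 / (1.500e+10)^2 = 6.674e-11 * 3.713e+51 / 2.250e+20 = 1.101e+21

1.101e+21 N


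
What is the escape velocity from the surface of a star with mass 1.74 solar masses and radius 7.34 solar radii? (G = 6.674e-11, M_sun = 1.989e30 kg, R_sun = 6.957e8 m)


M = 1.74 * 1.989e30 kg = 3.46086e+30 kg; R = 7.34 * 6.957e8 m = 5.106438e+09 m. v_esc = sqrt(2GM/R) = sqrt(2 * 6.674e-11 * 3.46086e+30 / 5.106438e+09) = 300774.5482

300774.5482 m/s


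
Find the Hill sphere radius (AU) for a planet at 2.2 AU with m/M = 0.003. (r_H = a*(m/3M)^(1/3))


r_H = a * (m/3M)^(1/3) = 2.2 * (0.003/3)^(1/3) = 0.22

0.22 AU


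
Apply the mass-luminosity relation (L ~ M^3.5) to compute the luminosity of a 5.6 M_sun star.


L/L_sun = (M/M_sun)^3.5 = 5.6^3.5 = 415.5833

415.5833 L_sun


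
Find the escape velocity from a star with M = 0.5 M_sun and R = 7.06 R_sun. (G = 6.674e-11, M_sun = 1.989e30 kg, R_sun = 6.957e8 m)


M = 0.5 * 1.989e30 kg = 9.945e+29 kg; R = 7.06 * 6.957e8 m = 4.911642e+09 m. v_esc = sqrt(2GM/R) = sqrt(2 * 6.674e-11 * 9.945e+29 / 4.911642e+09) = 164398.2312

164398.2312 m/s


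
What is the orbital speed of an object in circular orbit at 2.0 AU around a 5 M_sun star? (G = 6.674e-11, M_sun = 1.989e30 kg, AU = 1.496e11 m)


v = sqrt(GM/r) = sqrt(6.674e-11 * 9.945e+30 / 2.992e+11) = 47099.3269

47099.3269 m/s


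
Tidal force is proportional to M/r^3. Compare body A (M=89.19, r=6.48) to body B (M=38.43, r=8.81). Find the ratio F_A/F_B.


Ratio = (M1/r1^3) / (M2/r2^3) = (89.19/6.48^3) / (38.43/8.81^3) = 5.8324

5.8324


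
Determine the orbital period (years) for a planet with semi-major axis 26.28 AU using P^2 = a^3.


P = a^(3/2) = 26.28^1.5 = 134.7219

134.7219 years


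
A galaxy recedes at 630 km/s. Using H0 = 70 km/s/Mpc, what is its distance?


d = v / H0 = 630 / 70 = 9.0

9.0 Mpc


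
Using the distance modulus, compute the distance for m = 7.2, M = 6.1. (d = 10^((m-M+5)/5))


d = 10^((m - M + 5)/5) = 10^((7.2 - 6.1 + 5)/5) = 16.5959

16.5959 pc


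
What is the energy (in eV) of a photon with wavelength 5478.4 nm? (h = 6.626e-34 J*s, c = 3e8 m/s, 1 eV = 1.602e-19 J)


E = hc/lambda = 6.626e-34 * 3e8 / 5.478e-06 = 3.628e-20 J = 0.2265 eV

0.2265 eV


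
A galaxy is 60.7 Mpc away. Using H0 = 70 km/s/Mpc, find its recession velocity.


v = H0 * d = 70 * 60.7 = 4249.0

4249.0 km/s


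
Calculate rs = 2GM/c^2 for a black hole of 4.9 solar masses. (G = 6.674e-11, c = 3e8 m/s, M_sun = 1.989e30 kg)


M = 4.9 * 1.989e30 kg = 9.7461e+30 kg. rs = 2GM/c^2 = 2 * 6.674e-11 * 9.7461e+30 / (3e8)^2 = 14454.5492

14454.5492 m


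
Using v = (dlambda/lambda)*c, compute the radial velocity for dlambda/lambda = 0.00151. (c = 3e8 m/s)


v = (dlambda/lambda) * c = 0.00151 * 3e8 = 453000.0

453000.0 m/s


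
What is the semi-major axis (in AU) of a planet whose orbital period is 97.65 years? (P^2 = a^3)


a = P^(2/3) = 97.65^(2/3) = 21.2055

21.2055 AU


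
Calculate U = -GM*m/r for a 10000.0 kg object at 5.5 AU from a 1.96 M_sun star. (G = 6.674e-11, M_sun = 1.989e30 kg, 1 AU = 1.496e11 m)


M = 1.96 * 1.989e30 kg = 3.89844e+30 kg; r = 5.5 AU * 1.496e11 m/AU = 8.228e+11 m. U = -GM*m/r = -(6.674e-11 * 3.89844e+30 * 10000.0) / 8.228e+11 = -3.162e+12

-3.162e+12 J


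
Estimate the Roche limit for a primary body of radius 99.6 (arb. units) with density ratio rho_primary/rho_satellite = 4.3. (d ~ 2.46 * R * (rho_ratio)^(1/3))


d_Roche = 2.46 * 99.6 * 4.3^(1/3) = 398.4287

398.4287


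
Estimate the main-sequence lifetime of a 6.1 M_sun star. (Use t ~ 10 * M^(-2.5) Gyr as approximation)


t = 10 * M^(-2.5) = 10 * 6.1^(-2.5) = 0.1088

0.1088 Gyr


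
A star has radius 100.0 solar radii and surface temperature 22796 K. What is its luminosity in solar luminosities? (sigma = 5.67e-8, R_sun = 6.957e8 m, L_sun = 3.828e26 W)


R = 100.0 * 6.957e8 m = 6.957e+10 m. L = 4*pi*R^2*sigma*T^4 = 4*pi*(6.957e+10)^2 * 5.67e-8 * 22796^4 = 9.312612298e+32 W. L/L_sun = 9.312612298e+32 / 3.828e26 = 2.433e+06

2.433e+06 L_sun


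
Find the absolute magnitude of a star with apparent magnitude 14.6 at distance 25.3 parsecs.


M = m - 5*log10(d) + 5 = 14.6 - 5*log10(25.3) + 5 = 12.5844

12.5844


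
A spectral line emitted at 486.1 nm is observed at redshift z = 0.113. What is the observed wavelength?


lam_obs = lam_emit * (1 + z) = 486.1 * (1 + 0.113) = 541.0293

541.0293 nm


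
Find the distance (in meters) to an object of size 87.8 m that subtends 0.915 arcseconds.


D = size / theta_rad, theta_rad = 0.915 * pi/(180*3600) = 4.436e-06, D = 1.979e+07

1.979e+07 m


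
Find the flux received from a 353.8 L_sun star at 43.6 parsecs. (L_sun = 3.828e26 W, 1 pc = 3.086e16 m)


F = L / (4*pi*d^2) = 1.354e+29 / (4*pi*(1.345e+18)^2) = 5.953e-09

5.953e-09 W/m^2


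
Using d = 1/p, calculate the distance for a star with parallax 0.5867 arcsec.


d = 1/p = 1/0.5867 = 1.7044

1.7044 pc


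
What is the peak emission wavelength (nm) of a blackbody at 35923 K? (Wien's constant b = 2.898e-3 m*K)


lam_max = b / T = 2.898e-3 / 35923 = 8.067e-08 m = 80.6725 nm

80.6725 nm


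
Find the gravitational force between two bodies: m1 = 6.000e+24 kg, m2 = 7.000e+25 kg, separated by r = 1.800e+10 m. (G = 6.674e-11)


F = G*m1*m2/r^2 = 6.674e-11 * 6.000e+24 * 7.000e+25 / (1.800e+10)^2 = 6.674e-11 * 4.200e+50 / 3.240e+20 = 8.651e+19

8.651e+19 N


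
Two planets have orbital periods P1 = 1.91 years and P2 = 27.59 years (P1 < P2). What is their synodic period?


1/P_syn = |1/P1 - 1/P2| = |1/1.91 - 1/27.59| => P_syn = 2.0521

2.0521 years


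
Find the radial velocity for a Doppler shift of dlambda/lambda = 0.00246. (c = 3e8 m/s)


v = (dlambda/lambda) * c = 0.00246 * 3e8 = 738000.0

738000.0 m/s


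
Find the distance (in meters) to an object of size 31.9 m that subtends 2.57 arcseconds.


D = size / theta_rad, theta_rad = 2.57 * pi/(180*3600) = 1.246e-05, D = 2.560e+06

2.560e+06 m


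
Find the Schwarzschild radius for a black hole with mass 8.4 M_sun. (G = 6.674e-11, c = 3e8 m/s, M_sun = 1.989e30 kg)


M = 8.4 * 1.989e30 kg = 1.67076e+31 kg. rs = 2GM/c^2 = 2 * 6.674e-11 * 1.67076e+31 / (3e8)^2 = 24779.2272

24779.2272 m


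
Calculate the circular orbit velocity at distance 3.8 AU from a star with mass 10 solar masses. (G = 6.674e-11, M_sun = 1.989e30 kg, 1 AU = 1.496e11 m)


v = sqrt(GM/r) = sqrt(6.674e-11 * 1.989e+31 / 5.685e+11) = 48322.8898

48322.8898 m/s


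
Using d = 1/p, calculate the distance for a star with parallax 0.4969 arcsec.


d = 1/p = 1/0.4969 = 2.0125

2.0125 pc


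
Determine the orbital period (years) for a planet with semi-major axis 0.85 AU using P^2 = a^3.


P = a^(3/2) = 0.85^1.5 = 0.7837

0.7837 years


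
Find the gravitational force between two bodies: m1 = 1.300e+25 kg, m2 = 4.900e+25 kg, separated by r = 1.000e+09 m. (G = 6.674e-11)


F = G*m1*m2/r^2 = 6.674e-11 * 1.300e+25 * 4.900e+25 / (1.000e+09)^2 = 6.674e-11 * 6.370e+50 / 1.000e+18 = 4.251e+22

4.251e+22 N


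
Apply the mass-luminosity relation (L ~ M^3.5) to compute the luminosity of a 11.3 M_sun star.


L/L_sun = (M/M_sun)^3.5 = 11.3^3.5 = 4850.3665

4850.3665 L_sun


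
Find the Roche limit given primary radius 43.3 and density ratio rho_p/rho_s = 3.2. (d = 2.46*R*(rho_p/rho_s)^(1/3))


d_Roche = 2.46 * 43.3 * 3.2^(1/3) = 156.9663

156.9663


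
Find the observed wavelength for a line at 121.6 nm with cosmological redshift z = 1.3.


lam_obs = lam_emit * (1 + z) = 121.6 * (1 + 1.3) = 279.68

279.68 nm


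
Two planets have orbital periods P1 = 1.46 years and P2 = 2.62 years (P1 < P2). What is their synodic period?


1/P_syn = |1/P1 - 1/P2| = |1/1.46 - 1/2.62| => P_syn = 3.2976

3.2976 years


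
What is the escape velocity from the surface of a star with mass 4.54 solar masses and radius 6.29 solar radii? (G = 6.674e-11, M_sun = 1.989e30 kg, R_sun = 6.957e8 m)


M = 4.54 * 1.989e30 kg = 9.03006e+30 kg; R = 6.29 * 6.957e8 m = 4.375953e+09 m. v_esc = sqrt(2GM/R) = sqrt(2 * 6.674e-11 * 9.03006e+30 / 4.375953e+09) = 524828.1156

524828.1156 m/s


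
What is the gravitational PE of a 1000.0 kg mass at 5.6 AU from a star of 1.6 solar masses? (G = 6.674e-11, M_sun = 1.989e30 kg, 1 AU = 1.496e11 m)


M = 1.6 * 1.989e30 kg = 3.1824e+30 kg; r = 5.6 AU * 1.496e11 m/AU = 8.3776e+11 m. U = -GM*m/r = -(6.674e-11 * 3.1824e+30 * 1000.0) / 8.3776e+11 = -2.535e+11

-2.535e+11 J


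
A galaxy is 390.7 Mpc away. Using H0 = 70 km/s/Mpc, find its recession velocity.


v = H0 * d = 70 * 390.7 = 27349.0

27349.0 km/s


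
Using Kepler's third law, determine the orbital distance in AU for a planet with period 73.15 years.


a = P^(2/3) = 73.15^(2/3) = 17.4908

17.4908 AU


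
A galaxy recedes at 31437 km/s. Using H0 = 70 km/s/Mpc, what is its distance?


d = v / H0 = 31437 / 70 = 449.1

449.1 Mpc


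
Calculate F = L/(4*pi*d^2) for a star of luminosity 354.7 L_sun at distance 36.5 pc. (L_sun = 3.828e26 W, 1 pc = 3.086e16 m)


F = L / (4*pi*d^2) = 1.358e+29 / (4*pi*(1.126e+18)^2) = 8.516e-09

8.516e-09 W/m^2


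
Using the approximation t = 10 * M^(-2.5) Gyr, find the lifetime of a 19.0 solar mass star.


t = 10 * M^(-2.5) = 10 * 19.0^(-2.5) = 0.0064

0.0064 Gyr


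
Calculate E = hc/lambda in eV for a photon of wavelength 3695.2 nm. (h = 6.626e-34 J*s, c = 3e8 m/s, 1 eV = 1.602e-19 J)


E = hc/lambda = 6.626e-34 * 3e8 / 3.695e-06 = 5.379e-20 J = 0.3358 eV

0.3358 eV


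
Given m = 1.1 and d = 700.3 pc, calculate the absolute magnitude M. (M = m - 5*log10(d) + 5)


M = m - 5*log10(d) + 5 = 1.1 - 5*log10(700.3) + 5 = -8.1264

-8.1264


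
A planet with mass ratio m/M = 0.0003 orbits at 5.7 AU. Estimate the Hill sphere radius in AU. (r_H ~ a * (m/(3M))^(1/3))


r_H = a * (m/3M)^(1/3) = 5.7 * (0.0003/3)^(1/3) = 0.2646

0.2646 AU


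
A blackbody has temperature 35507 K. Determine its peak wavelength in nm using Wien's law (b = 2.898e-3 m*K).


lam_max = b / T = 2.898e-3 / 35507 = 8.162e-08 m = 81.6177 nm

81.6177 nm


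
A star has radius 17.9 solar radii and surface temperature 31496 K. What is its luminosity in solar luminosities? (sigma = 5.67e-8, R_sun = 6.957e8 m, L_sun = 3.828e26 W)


R = 17.9 * 6.957e8 m = 1.245303e+10 m. L = 4*pi*R^2*sigma*T^4 = 4*pi*(1.245303e+10)^2 * 5.67e-8 * 31496^4 = 1.087338082e+32 W. L/L_sun = 1.087338082e+32 / 3.828e26 = 284048.6108

284048.6108 L_sun


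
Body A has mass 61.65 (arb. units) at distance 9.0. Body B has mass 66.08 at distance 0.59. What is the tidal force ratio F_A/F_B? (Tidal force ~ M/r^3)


Ratio = (M1/r1^3) / (M2/r2^3) = (61.65/9.0^3) / (66.08/0.59^3) = 2.628e-04

2.628e-04


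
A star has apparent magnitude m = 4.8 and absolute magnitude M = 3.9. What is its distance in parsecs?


d = 10^((m - M + 5)/5) = 10^((4.8 - 3.9 + 5)/5) = 15.1356

15.1356 pc


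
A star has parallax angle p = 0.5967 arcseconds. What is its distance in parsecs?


d = 1/p = 1/0.5967 = 1.6759

1.6759 pc


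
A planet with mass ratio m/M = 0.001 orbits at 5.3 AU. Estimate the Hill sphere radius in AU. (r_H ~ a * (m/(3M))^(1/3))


r_H = a * (m/3M)^(1/3) = 5.3 * (0.001/3)^(1/3) = 0.3675

0.3675 AU


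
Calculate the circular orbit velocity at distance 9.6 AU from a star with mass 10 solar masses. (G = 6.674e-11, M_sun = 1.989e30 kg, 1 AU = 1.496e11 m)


v = sqrt(GM/r) = sqrt(6.674e-11 * 1.989e+31 / 1.436e+12) = 30402.4848

30402.4848 m/s


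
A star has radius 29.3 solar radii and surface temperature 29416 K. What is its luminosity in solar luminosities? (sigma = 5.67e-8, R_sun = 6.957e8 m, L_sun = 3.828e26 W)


R = 29.3 * 6.957e8 m = 2.038401e+10 m. L = 4*pi*R^2*sigma*T^4 = 4*pi*(2.038401e+10)^2 * 5.67e-8 * 29416^4 = 2.216698553e+32 W. L/L_sun = 2.216698553e+32 / 3.828e26 = 579074.8571

579074.8571 L_sun


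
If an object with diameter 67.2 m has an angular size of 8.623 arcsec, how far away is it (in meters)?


D = size / theta_rad, theta_rad = 8.623 * pi/(180*3600) = 4.181e-05, D = 1.607e+06

1.607e+06 m


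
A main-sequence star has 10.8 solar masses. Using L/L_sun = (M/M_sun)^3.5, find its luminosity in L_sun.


L/L_sun = (M/M_sun)^3.5 = 10.8^3.5 = 4139.8361

4139.8361 L_sun


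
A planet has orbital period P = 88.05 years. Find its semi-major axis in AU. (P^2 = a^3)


a = P^(2/3) = 88.05^(2/3) = 19.7918

19.7918 AU


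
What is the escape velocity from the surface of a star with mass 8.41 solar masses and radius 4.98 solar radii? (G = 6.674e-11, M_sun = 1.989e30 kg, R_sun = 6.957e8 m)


M = 8.41 * 1.989e30 kg = 1.672749e+31 kg; R = 4.98 * 6.957e8 m = 3.464586e+09 m. v_esc = sqrt(2GM/R) = sqrt(2 * 6.674e-11 * 1.672749e+31 / 3.464586e+09) = 802782.3498

802782.3498 m/s


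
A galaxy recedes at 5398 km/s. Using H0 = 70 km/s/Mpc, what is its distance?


d = v / H0 = 5398 / 70 = 77.1143

77.1143 Mpc


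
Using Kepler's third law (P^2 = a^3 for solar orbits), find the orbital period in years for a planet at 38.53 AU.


P = a^(3/2) = 38.53^1.5 = 239.1655

239.1655 years


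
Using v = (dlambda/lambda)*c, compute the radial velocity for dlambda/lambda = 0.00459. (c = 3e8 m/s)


v = (dlambda/lambda) * c = 0.00459 * 3e8 = 1.377e+06

1.377e+06 m/s


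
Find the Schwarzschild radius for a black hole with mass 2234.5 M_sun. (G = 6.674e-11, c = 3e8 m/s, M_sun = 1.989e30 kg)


M = 2234.5 * 1.989e30 kg = 4.4444205e+33 kg. rs = 2GM/c^2 = 2 * 6.674e-11 * 4.4444205e+33 / (3e8)^2 = 6.592e+06

6.592e+06 m


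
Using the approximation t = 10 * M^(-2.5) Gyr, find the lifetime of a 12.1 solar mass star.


t = 10 * M^(-2.5) = 10 * 12.1^(-2.5) = 0.0196

0.0196 Gyr


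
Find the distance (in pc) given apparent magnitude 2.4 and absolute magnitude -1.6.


d = 10^((m - M + 5)/5) = 10^((2.4 - -1.6 + 5)/5) = 63.0957

63.0957 pc


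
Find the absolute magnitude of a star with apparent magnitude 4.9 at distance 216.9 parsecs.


M = m - 5*log10(d) + 5 = 4.9 - 5*log10(216.9) + 5 = -1.7813

-1.7813


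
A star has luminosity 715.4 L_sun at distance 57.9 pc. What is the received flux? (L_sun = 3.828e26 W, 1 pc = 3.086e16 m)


F = L / (4*pi*d^2) = 2.739e+29 / (4*pi*(1.787e+18)^2) = 6.826e-09

6.826e-09 W/m^2


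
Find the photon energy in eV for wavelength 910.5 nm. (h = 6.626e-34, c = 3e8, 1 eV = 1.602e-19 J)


E = hc/lambda = 6.626e-34 * 3e8 / 9.105e-07 = 2.183e-19 J = 1.3628 eV

1.3628 eV


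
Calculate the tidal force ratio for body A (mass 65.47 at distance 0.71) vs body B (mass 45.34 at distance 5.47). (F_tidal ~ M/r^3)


Ratio = (M1/r1^3) / (M2/r2^3) = (65.47/0.71^3) / (45.34/5.47^3) = 660.3098

660.3098


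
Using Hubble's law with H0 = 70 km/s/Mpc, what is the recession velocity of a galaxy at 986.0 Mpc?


v = H0 * d = 70 * 986.0 = 69020.0

69020.0 km/s


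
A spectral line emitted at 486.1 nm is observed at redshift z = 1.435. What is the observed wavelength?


lam_obs = lam_emit * (1 + z) = 486.1 * (1 + 1.435) = 1183.6535

1183.6535 nm


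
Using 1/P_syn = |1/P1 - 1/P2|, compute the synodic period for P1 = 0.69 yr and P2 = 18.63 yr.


1/P_syn = |1/P1 - 1/P2| = |1/0.69 - 1/18.63| => P_syn = 0.7165

0.7165 years


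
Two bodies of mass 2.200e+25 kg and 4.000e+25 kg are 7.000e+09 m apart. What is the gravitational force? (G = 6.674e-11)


F = G*m1*m2/r^2 = 6.674e-11 * 2.200e+25 * 4.000e+25 / (7.000e+09)^2 = 6.674e-11 * 8.800e+50 / 4.900e+19 = 1.199e+21

1.199e+21 N


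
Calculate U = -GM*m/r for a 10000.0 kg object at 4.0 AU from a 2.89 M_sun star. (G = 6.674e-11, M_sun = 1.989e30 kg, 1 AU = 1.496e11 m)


M = 2.89 * 1.989e30 kg = 5.74821e+30 kg; r = 4.0 AU * 1.496e11 m/AU = 5.984e+11 m. U = -GM*m/r = -(6.674e-11 * 5.74821e+30 * 10000.0) / 5.984e+11 = -6.411e+12

-6.411e+12 J


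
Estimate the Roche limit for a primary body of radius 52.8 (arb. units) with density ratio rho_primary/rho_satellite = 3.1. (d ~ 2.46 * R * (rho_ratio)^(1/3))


d_Roche = 2.46 * 52.8 * 3.1^(1/3) = 189.3897

189.3897


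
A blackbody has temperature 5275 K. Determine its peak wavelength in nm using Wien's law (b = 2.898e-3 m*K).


lam_max = b / T = 2.898e-3 / 5275 = 5.494e-07 m = 549.3839 nm

549.3839 nm


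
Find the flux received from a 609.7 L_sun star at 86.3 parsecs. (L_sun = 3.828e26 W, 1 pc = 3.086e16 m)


F = L / (4*pi*d^2) = 2.334e+29 / (4*pi*(2.663e+18)^2) = 2.619e-09

2.619e-09 W/m^2


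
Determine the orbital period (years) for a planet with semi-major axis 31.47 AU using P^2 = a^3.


P = a^(3/2) = 31.47^1.5 = 176.5408

176.5408 years


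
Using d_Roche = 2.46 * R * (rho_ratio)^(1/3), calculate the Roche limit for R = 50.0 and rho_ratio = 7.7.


d_Roche = 2.46 * 50.0 * 7.7^(1/3) = 242.8857

242.8857


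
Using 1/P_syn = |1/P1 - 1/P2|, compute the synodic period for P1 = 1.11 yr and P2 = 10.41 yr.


1/P_syn = |1/P1 - 1/P2| = |1/1.11 - 1/10.41| => P_syn = 1.2425

1.2425 years


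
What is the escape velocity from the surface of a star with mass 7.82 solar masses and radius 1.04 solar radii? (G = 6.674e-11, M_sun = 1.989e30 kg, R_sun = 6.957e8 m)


M = 7.82 * 1.989e30 kg = 1.555398e+31 kg; R = 1.04 * 6.957e8 m = 7.23528e+08 m. v_esc = sqrt(2GM/R) = sqrt(2 * 6.674e-11 * 1.555398e+31 / 7.23528e+08) = 1.694e+06

1.694e+06 m/s


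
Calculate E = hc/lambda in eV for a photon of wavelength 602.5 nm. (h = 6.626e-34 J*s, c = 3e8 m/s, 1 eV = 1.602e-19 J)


E = hc/lambda = 6.626e-34 * 3e8 / 6.025e-07 = 3.299e-19 J = 2.0595 eV

2.0595 eV


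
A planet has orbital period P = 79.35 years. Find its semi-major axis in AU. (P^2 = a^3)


a = P^(2/3) = 79.35^(2/3) = 18.4657

18.4657 AU


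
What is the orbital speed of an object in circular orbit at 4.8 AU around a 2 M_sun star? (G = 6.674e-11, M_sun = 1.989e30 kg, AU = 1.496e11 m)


v = sqrt(GM/r) = sqrt(6.674e-11 * 3.978e+30 / 7.181e+11) = 19228.2197

19228.2197 m/s


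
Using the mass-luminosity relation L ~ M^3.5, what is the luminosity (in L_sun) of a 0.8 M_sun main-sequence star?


L/L_sun = (M/M_sun)^3.5 = 0.8^3.5 = 0.4579

0.4579 L_sun


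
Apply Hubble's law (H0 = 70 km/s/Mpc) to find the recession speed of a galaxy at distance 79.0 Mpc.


v = H0 * d = 70 * 79.0 = 5530.0

5530.0 km/s


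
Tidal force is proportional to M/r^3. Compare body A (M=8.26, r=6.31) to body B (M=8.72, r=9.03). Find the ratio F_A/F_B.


Ratio = (M1/r1^3) / (M2/r2^3) = (8.26/6.31^3) / (8.72/9.03^3) = 2.7761

2.7761


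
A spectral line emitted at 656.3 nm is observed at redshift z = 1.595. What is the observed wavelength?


lam_obs = lam_emit * (1 + z) = 656.3 * (1 + 1.595) = 1703.0985

1703.0985 nm


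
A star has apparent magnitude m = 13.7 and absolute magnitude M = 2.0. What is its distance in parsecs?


d = 10^((m - M + 5)/5) = 10^((13.7 - 2.0 + 5)/5) = 2187.7616

2187.7616 pc


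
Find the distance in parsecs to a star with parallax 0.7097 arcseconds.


d = 1/p = 1/0.7097 = 1.409

1.409 pc


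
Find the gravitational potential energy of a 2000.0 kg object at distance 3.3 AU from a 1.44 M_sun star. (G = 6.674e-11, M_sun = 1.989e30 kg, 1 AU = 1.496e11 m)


M = 1.44 * 1.989e30 kg = 2.86416e+30 kg; r = 3.3 AU * 1.496e11 m/AU = 4.9368e+11 m. U = -GM*m/r = -(6.674e-11 * 2.86416e+30 * 2000.0) / 4.9368e+11 = -7.744e+11

-7.744e+11 J


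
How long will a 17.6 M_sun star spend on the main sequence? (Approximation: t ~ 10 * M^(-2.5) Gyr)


t = 10 * M^(-2.5) = 10 * 17.6^(-2.5) = 0.0077

0.0077 Gyr


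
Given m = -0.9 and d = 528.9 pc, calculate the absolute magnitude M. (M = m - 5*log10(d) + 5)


M = m - 5*log10(d) + 5 = -0.9 - 5*log10(528.9) + 5 = -9.5169

-9.5169


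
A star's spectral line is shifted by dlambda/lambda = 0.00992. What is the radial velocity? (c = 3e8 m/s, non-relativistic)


v = (dlambda/lambda) * c = 0.00992 * 3e8 = 2.976e+06

2.976e+06 m/s


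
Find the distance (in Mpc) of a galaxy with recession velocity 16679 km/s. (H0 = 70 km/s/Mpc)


d = v / H0 = 16679 / 70 = 238.2714

238.2714 Mpc


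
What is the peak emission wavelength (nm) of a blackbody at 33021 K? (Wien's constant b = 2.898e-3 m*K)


lam_max = b / T = 2.898e-3 / 33021 = 8.776e-08 m = 87.7623 nm

87.7623 nm


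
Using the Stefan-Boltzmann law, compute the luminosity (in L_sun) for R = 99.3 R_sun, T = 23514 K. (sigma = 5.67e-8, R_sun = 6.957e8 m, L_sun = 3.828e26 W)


R = 99.3 * 6.957e8 m = 6.908301e+10 m. L = 4*pi*R^2*sigma*T^4 = 4*pi*(6.908301e+10)^2 * 5.67e-8 * 23514^4 = 1.039540663e+33 W. L/L_sun = 1.039540663e+33 / 3.828e26 = 2.716e+06

2.716e+06 L_sun


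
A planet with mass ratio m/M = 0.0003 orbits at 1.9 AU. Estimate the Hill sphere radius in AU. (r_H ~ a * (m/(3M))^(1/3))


r_H = a * (m/3M)^(1/3) = 1.9 * (0.0003/3)^(1/3) = 0.0882

0.0882 AU


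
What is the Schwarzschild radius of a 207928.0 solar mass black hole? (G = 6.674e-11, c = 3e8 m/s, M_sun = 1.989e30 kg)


M = 207928.0 * 1.989e30 kg = 4.13568792e+35 kg. rs = 2GM/c^2 = 2 * 6.674e-11 * 4.13568792e+35 / (3e8)^2 = 6.134e+08

6.134e+08 m


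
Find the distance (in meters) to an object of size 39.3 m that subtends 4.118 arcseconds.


D = size / theta_rad, theta_rad = 4.118 * pi/(180*3600) = 1.996e-05, D = 1.968e+06

1.968e+06 m


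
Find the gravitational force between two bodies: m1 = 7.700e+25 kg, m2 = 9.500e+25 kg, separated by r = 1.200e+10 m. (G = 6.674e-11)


F = G*m1*m2/r^2 = 6.674e-11 * 7.700e+25 * 9.500e+25 / (1.200e+10)^2 = 6.674e-11 * 7.315e+51 / 1.440e+20 = 3.390e+21

3.390e+21 N


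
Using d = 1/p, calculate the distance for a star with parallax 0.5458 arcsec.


d = 1/p = 1/0.5458 = 1.8322

1.8322 pc


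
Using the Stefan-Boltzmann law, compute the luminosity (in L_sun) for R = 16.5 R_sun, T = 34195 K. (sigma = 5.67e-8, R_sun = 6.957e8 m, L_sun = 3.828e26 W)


R = 16.5 * 6.957e8 m = 1.147905e+10 m. L = 4*pi*R^2*sigma*T^4 = 4*pi*(1.147905e+10)^2 * 5.67e-8 * 34195^4 = 1.283675494e+32 W. L/L_sun = 1.283675494e+32 / 3.828e26 = 335338.4258

335338.4258 L_sun


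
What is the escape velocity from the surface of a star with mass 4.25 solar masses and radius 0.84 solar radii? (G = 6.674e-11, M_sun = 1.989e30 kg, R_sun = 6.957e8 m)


M = 4.25 * 1.989e30 kg = 8.45325e+30 kg; R = 0.84 * 6.957e8 m = 5.84388e+08 m. v_esc = sqrt(2GM/R) = sqrt(2 * 6.674e-11 * 8.45325e+30 / 5.84388e+08) = 1.390e+06

1.390e+06 m/s


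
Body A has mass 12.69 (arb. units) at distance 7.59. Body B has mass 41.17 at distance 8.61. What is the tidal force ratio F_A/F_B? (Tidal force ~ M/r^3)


Ratio = (M1/r1^3) / (M2/r2^3) = (12.69/7.59^3) / (41.17/8.61^3) = 0.45

0.45


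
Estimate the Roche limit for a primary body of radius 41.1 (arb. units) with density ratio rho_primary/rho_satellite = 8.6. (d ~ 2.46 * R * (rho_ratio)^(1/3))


d_Roche = 2.46 * 41.1 * 8.6^(1/3) = 207.1459

207.1459


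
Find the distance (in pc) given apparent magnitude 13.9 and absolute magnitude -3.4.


d = 10^((m - M + 5)/5) = 10^((13.9 - -3.4 + 5)/5) = 28840.315

28840.315 pc


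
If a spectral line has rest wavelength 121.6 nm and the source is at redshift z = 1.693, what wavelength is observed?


lam_obs = lam_emit * (1 + z) = 121.6 * (1 + 1.693) = 327.4688

327.4688 nm


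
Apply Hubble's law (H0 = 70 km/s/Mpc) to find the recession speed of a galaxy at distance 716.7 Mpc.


v = H0 * d = 70 * 716.7 = 50169.0

50169.0 km/s


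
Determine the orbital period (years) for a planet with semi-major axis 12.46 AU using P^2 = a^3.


P = a^(3/2) = 12.46^1.5 = 43.9822

43.9822 years


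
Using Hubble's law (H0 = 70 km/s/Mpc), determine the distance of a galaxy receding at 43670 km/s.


d = v / H0 = 43670 / 70 = 623.8571

623.8571 Mpc


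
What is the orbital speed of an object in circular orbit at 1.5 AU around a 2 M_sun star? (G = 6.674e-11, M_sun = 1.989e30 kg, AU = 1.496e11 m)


v = sqrt(GM/r) = sqrt(6.674e-11 * 3.978e+30 / 2.244e+11) = 34396.485

34396.485 m/s


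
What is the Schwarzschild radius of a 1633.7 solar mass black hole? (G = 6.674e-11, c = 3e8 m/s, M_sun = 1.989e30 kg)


M = 1633.7 * 1.989e30 kg = 3.2494293e+33 kg. rs = 2GM/c^2 = 2 * 6.674e-11 * 3.2494293e+33 / (3e8)^2 = 4.819e+06

4.819e+06 m


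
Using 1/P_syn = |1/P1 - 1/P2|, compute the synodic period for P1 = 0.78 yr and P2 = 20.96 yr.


1/P_syn = |1/P1 - 1/P2| = |1/0.78 - 1/20.96| => P_syn = 0.8101

0.8101 years
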